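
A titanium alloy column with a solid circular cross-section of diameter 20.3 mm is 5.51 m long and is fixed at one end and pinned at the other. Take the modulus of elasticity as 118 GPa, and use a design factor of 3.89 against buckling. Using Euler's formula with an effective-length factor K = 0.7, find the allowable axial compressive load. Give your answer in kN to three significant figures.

P_allow = 0.168 kN

I = πd⁴/64 = π×20.3⁴/64 = 8336 mm⁴.
Effective length L_e = KL = 0.7×5.51 m = 3857 mm.
Euler critical load P_cr = π²EI/L_e² = π²×118000×8336/3857² = 652.6 N.
P_allow = P_cr/n = 652.6/3.89 = 167.8 N.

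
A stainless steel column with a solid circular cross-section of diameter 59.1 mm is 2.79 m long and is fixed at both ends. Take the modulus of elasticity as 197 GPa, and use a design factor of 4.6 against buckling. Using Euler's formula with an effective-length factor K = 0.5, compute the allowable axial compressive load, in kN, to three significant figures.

P_allow = 130 kN

I = πd⁴/64 = π×59.1⁴/64 = 598900 mm⁴.
Effective length L_e = KL = 0.5×2.79 m = 1395 mm.
Euler critical load P_cr = π²EI/L_e² = π²×197000×598900/1395² = 598300 N.
P_allow = P_cr/n = 598300/4.6 = 130100 N.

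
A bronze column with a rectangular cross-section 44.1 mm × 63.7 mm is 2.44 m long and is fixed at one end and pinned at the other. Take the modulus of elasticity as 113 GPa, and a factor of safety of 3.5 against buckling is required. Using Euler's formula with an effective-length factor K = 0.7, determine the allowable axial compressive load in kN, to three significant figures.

P_allow = 49.7 kN

Buckling occurs about the weak axis: I_min = h·b³/12 = 63.7×44.1³/12 = 455300 mm⁴ (b = 44.1 mm is the smaller dimension).
Effective length L_e = KL = 0.7×2.44 m = 1708 mm.
Euler critical load P_cr = π²EI/L_e² = π²×113000×455300/1708² = 174100 N.
P_allow = P_cr/n = 174100/3.5 = 49730 N.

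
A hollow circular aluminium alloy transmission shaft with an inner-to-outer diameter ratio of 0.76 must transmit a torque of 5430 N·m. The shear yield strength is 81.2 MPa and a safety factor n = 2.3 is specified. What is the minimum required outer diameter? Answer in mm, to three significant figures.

d_o = 106 mm

τ_allow = 81.2/2.3 = 35.30 MPa.
For a hollow shaft τ = 16T/[πd_o³(1−k⁴)] with k = 0.76, so 1−k⁴ = 0.6664.
d_o³ = 16T/[π τ_allow (1−k⁴)] = 16×5430000/(π×35.30×0.6664) = 1.175×10^6 mm³.
d_o = 105.5 mm.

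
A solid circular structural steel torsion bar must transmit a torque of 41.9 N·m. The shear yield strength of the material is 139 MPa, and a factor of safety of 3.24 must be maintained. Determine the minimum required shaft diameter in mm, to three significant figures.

d = 17.1 mm

Allowable shear stress τ_allow = 139/3.24 = 42.90 MPa.
For a solid shaft τ = 16T/(πd³), so d³ = 16T/(π τ_allow) = 16×41900/(π×42.90) = 4974 mm³.
d = (4974)^(1/3) = 17.07 mm.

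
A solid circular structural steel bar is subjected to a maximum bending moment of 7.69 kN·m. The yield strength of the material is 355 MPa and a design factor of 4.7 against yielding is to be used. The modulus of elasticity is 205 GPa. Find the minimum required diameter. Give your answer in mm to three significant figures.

σ_allow = 355/4.7 = 75.53 MPa.
For a solid circular section σ = 32M/(πd³), so d³ = 32M/(π σ_allow) = 32×7690000/(π×75.53) = 1.037×10^6 mm³.
d = 101.2 mm.

d = 101 mm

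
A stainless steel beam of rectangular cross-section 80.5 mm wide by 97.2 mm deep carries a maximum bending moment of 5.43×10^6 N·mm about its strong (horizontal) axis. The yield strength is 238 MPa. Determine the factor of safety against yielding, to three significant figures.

n = 5.56

Section modulus S = bh²/6 = 80.5×97.2²/6 = 126800 mm³.
σ = M/S = 5430000/126800 = 42.84 MPa.
n = 238/42.84 = 5.556.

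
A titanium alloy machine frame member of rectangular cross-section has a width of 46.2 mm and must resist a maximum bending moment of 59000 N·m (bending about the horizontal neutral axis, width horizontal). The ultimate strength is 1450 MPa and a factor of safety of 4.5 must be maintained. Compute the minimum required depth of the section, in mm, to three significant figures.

h = 154 mm

σ_allow = 1450/4.5 = 322.2 MPa.
For a rectangular section σ = 6M/(bh²), so h² = 6M/(b σ_allow) = 6×5.9000×10^7/(46.2×322.2) = 23780 mm².
h = 154.2 mm.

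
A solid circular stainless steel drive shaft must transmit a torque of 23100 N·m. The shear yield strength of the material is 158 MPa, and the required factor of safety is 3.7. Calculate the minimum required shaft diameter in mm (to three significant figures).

d = 140 mm

Allowable shear stress τ_allow = 158/3.7 = 42.70 MPa.
For a solid shaft τ = 16T/(πd³), so d³ = 16T/(π τ_allow) = 16×2.3100×10^7/(π×42.70) = 2.755×10^6 mm³.
d = (2.755×10^6)^(1/3) = 140.2 mm.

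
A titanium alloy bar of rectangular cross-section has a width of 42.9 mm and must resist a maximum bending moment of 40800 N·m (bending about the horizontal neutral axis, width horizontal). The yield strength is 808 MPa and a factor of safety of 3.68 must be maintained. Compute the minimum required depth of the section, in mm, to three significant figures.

h = 161 mm

σ_allow = 808/3.68 = 219.6 MPa.
For a rectangular section σ = 6M/(bh²), so h² = 6M/(b σ_allow) = 6×4.0800×10^7/(42.9×219.6) = 25990 mm².
h = 161.2 mm.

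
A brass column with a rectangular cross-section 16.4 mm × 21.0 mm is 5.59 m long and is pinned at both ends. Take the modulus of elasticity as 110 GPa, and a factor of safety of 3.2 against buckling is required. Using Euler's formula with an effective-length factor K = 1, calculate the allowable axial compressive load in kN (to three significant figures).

P_allow = 0.0838 kN

Buckling occurs about the weak axis: I_min = h·b³/12 = 21.0×16.4³/12 = 7719 mm⁴ (b = 16.4 mm is the smaller dimension).
Effective length L_e = KL = 1×5.59 m = 5590 mm.
Euler critical load P_cr = π²EI/L_e² = π²×110000×7719/5590² = 268.2 N.
P_allow = P_cr/n = 268.2/3.2 = 83.81 N.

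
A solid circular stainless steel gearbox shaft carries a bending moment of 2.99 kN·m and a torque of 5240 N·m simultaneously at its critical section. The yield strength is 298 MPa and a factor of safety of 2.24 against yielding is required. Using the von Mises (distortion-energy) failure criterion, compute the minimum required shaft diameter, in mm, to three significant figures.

σ_allow = σ_y/n = 298/2.24 = 133.0 MPa.
For a solid shaft σ_b = 32M/(πd³) and τ = 16T/(πd³), so the von Mises stress is σ' = (16/πd³)·√(4M²+3T²).
√(4M²+3T²) = √(4×(2.990×10^6)² + 3×(5.240×10^6)²) = 1.087×10^7 N·mm.
d³ = 16×1.087×10^7/(π×133.0) = 416100 mm³.
d = 74.66 mm.

d = 74.7 mm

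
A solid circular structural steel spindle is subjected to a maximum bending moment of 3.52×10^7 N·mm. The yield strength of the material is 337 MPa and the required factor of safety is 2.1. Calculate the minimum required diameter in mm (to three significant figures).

σ_allow = 337/2.1 = 160.5 MPa.
For a solid circular section σ = 32M/(πd³), so d³ = 32M/(π σ_allow) = 32×3.5200×10^7/(π×160.5) = 2.234×10^6 mm³.
d = 130.7 mm.

d = 131 mm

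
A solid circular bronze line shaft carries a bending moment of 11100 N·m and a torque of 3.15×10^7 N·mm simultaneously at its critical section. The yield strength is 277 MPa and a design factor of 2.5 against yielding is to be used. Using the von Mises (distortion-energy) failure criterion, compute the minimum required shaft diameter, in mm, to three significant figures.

σ_allow = σ_y/n = 277/2.5 = 110.8 MPa.
For a solid shaft σ_b = 32M/(πd³) and τ = 16T/(πd³), so the von Mises stress is σ' = (16/πd³)·√(4M²+3T²).
√(4M²+3T²) = √(4×(1.110×10^7)² + 3×(3.150×10^7)²) = 5.890×10^7 N·mm.
d³ = 16×5.890×10^7/(π×110.8) = 2.708×10^6 mm³.
d = 139.4 mm.

d = 139 mm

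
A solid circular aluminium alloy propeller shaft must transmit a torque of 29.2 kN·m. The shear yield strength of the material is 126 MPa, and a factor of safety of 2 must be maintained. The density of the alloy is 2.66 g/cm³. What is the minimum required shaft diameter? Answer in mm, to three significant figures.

d = 133 mm

Allowable shear stress τ_allow = 126/2 = 63.00 MPa.
For a solid shaft τ = 16T/(πd³), so d³ = 16T/(π τ_allow) = 16×2.9200×10^7/(π×63.00) = 2.361×10^6 mm³.
d = (2.361×10^6)^(1/3) = 133.1 mm.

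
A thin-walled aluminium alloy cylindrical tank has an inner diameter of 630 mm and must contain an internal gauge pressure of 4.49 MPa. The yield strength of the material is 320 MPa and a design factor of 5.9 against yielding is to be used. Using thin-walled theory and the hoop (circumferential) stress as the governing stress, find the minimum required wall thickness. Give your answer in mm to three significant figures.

σ_allow = 320/5.9 = 54.24 MPa.
Hoop stress σ_h = pD/(2t), so t = pD/(2σ_allow) = 4.49×630/(2×54.24) = 26.08 mm.

t = 26.1 mm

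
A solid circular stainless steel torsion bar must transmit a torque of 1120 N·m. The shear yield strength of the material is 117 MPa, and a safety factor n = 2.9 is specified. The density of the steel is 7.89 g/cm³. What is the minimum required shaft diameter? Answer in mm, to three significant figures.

Allowable shear stress τ_allow = 117/2.9 = 40.34 MPa.
For a solid shaft τ = 16T/(πd³), so d³ = 16T/(π τ_allow) = 16×1120000/(π×40.34) = 141400 mm³.
d = (141400)^(1/3) = 52.10 mm.

d = 52.1 mm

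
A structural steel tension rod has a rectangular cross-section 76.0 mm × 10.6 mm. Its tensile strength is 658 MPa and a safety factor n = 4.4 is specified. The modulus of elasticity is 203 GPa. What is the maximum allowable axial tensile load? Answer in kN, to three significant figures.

F_allow = 120 kN

σ_allow = 658/4.4 = 149.5 MPa.
A = 76.0×10.6 = 805.6 mm².
F_allow = σ_allow × A = 149.5×805.6 = 120500 N.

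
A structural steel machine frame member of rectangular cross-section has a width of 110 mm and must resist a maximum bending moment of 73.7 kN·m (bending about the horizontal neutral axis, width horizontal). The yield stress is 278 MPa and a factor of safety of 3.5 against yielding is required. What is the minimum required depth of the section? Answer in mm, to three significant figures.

σ_allow = 278/3.5 = 79.43 MPa.
For a rectangular section σ = 6M/(bh²), so h² = 6M/(b σ_allow) = 6×7.3700×10^7/(110×79.43) = 50610 mm².
h = 225.0 mm.

h = 225 mm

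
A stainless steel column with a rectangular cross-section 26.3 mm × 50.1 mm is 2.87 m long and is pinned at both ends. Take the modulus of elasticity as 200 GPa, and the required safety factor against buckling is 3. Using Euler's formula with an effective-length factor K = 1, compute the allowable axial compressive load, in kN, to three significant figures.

Buckling occurs about the weak axis: I_min = h·b³/12 = 50.1×26.3³/12 = 75950 mm⁴ (b = 26.3 mm is the smaller dimension).
Effective length L_e = KL = 1×2.87 m = 2870 mm.
Euler critical load P_cr = π²EI/L_e² = π²×200000×75950/2870² = 18200 N.
P_allow = P_cr/n = 18200/3 = 6067 N.

P_allow = 6.07 kN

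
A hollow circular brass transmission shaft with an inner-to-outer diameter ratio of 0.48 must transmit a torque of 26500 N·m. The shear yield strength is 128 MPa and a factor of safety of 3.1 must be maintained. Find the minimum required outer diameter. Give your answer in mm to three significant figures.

τ_allow = 128/3.1 = 41.29 MPa.
For a hollow shaft τ = 16T/[πd_o³(1−k⁴)] with k = 0.48, so 1−k⁴ = 0.9469.
d_o³ = 16T/[π τ_allow (1−k⁴)] = 16×2.6500×10^7/(π×41.29×0.9469) = 3.452×10^6 mm³.
d_o = 151.1 mm.

d_o = 151 mm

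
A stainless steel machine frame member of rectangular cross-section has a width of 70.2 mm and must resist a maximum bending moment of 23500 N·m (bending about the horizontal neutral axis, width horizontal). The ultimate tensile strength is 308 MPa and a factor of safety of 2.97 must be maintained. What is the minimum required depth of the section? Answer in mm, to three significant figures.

σ_allow = 308/2.97 = 103.7 MPa.
For a rectangular section σ = 6M/(bh²), so h² = 6M/(b σ_allow) = 6×2.3500×10^7/(70.2×103.7) = 19370 mm².
h = 139.2 mm.

h = 139 mm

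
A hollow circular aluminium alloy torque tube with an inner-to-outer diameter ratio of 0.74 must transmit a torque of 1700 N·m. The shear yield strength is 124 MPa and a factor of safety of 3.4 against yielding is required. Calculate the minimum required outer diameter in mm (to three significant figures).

τ_allow = 124/3.4 = 36.47 MPa.
For a hollow shaft τ = 16T/[πd_o³(1−k⁴)] with k = 0.74, so 1−k⁴ = 0.7001.
d_o³ = 16T/[π τ_allow (1−k⁴)] = 16×1700000/(π×36.47×0.7001) = 339100 mm³.
d_o = 69.73 mm.

d_o = 69.7 mm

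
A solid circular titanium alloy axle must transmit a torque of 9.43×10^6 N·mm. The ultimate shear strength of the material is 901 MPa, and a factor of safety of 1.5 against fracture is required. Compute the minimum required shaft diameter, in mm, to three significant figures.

Allowable shear stress τ_allow = 901/1.5 = 600.7 MPa.
For a solid shaft τ = 16T/(πd³), so d³ = 16T/(π τ_allow) = 16×9430000/(π×600.7) = 79960 mm³.
d = (79960)^(1/3) = 43.08 mm.

d = 43.1 mm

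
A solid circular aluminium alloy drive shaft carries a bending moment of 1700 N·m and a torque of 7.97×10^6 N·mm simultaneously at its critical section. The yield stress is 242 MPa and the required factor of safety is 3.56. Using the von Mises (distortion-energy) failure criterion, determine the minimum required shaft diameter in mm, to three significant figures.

σ_allow = σ_y/n = 242/3.56 = 67.98 MPa.
For a solid shaft σ_b = 32M/(πd³) and τ = 16T/(πd³), so the von Mises stress is σ' = (16/πd³)·√(4M²+3T²).
√(4M²+3T²) = √(4×(1.700×10^6)² + 3×(7.970×10^6)²) = 1.422×10^7 N·mm.
d³ = 16×1.422×10^7/(π×67.98) = 1.065×10^6 mm³.
d = 102.1 mm.

d = 102 mm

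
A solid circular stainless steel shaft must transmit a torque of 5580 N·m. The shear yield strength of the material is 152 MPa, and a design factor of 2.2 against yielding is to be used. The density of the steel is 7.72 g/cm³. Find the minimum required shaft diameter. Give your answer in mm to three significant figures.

Allowable shear stress τ_allow = 152/2.2 = 69.09 MPa.
For a solid shaft τ = 16T/(πd³), so d³ = 16T/(π τ_allow) = 16×5580000/(π×69.09) = 411300 mm³.
d = (411300)^(1/3) = 74.37 mm.

d = 74.4 mm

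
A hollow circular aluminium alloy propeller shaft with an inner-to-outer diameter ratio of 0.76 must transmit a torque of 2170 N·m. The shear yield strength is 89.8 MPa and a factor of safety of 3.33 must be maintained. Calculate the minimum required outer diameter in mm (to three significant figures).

d_o = 85.0 mm

τ_allow = 89.8/3.33 = 26.97 MPa.
For a hollow shaft τ = 16T/[πd_o³(1−k⁴)] with k = 0.76, so 1−k⁴ = 0.6664.
d_o³ = 16T/[π τ_allow (1−k⁴)] = 16×2170000/(π×26.97×0.6664) = 615000 mm³.
d_o = 85.04 mm.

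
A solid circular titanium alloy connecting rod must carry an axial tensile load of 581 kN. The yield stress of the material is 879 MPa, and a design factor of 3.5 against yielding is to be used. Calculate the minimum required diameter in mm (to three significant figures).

Allowable stress σ_allow = 879/3.5 = 251.1 MPa.
Required area A = F/σ_allow = 581000/251.1 = 2313 mm².
A = πd²/4 → d = √(4A/π) = 54.27 mm.

d = 54.3 mm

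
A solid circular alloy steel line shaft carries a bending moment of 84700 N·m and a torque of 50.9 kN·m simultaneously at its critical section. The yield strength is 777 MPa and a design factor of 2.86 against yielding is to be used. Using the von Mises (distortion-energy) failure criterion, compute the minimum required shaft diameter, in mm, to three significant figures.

σ_allow = σ_y/n = 777/2.86 = 271.7 MPa.
For a solid shaft σ_b = 32M/(πd³) and τ = 16T/(πd³), so the von Mises stress is σ' = (16/πd³)·√(4M²+3T²).
√(4M²+3T²) = √(4×(8.470×10^7)² + 3×(5.090×10^7)²) = 1.910×10^8 N·mm.
d³ = 16×1.910×10^8/(π×271.7) = 3.580×10^6 mm³.
d = 153.0 mm.

d = 153 mm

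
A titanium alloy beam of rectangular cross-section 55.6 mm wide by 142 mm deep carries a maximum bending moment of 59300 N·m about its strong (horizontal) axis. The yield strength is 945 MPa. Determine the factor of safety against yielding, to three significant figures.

Section modulus S = bh²/6 = 55.6×142²/6 = 186900 mm³.
σ = M/S = 5.9300×10^7/186900 = 317.4 MPa.
n = 945/317.4 = 2.978.

n = 2.98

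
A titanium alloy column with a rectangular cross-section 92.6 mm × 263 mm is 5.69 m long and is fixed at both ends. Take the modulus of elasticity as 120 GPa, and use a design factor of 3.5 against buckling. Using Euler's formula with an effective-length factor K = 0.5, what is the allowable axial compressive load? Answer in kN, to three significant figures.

Buckling occurs about the weak axis: I_min = h·b³/12 = 263×92.6³/12 = 1.740×10^7 mm⁴ (b = 92.6 mm is the smaller dimension).
Effective length L_e = KL = 0.5×5.69 m = 2845 mm.
Euler critical load P_cr = π²EI/L_e² = π²×120000×1.740×10^7/2845² = 2.546×10^6 N.
P_allow = P_cr/n = 2.546×10^6/3.5 = 727500 N.

P_allow = 728 kN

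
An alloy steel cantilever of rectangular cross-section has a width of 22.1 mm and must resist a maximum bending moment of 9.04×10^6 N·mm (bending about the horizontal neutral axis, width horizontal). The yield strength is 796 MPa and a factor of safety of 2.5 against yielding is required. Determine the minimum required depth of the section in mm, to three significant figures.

σ_allow = 796/2.5 = 318.4 MPa.
For a rectangular section σ = 6M/(bh²), so h² = 6M/(b σ_allow) = 6×9040000/(22.1×318.4) = 7708 mm².
h = 87.80 mm.

h = 87.8 mm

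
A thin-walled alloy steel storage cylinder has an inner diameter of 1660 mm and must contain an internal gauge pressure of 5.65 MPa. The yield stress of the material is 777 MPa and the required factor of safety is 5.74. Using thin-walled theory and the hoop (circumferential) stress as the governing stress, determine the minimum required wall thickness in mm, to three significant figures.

σ_allow = 777/5.74 = 135.4 MPa.
Hoop stress σ_h = pD/(2t), so t = pD/(2σ_allow) = 5.65×1660/(2×135.4) = 34.64 mm.

t = 34.6 mm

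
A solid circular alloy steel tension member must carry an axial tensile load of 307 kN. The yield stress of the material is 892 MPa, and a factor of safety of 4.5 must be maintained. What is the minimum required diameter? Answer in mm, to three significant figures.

Allowable stress σ_allow = 892/4.5 = 198.2 MPa.
Required area A = F/σ_allow = 307000/198.2 = 1549 mm².
A = πd²/4 → d = √(4A/π) = 44.41 mm.

d = 44.4 mm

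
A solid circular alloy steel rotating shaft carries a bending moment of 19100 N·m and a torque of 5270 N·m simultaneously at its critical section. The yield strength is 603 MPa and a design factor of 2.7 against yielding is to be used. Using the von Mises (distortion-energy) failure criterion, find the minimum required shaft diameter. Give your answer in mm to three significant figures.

σ_allow = σ_y/n = 603/2.7 = 223.3 MPa.
For a solid shaft σ_b = 32M/(πd³) and τ = 16T/(πd³), so the von Mises stress is σ' = (16/πd³)·√(4M²+3T²).
√(4M²+3T²) = √(4×(1.910×10^7)² + 3×(5.270×10^6)²) = 3.928×10^7 N·mm.
d³ = 16×3.928×10^7/(π×223.3) = 895600 mm³.
d = 96.39 mm.

d = 96.4 mm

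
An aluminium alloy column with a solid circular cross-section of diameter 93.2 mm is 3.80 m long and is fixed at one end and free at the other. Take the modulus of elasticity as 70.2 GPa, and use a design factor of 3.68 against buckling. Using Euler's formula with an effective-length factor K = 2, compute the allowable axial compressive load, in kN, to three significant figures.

I = πd⁴/64 = π×93.2⁴/64 = 3.704×10^6 mm⁴.
Effective length L_e = KL = 2×3.80 m = 7600 mm.
Euler critical load P_cr = π²EI/L_e² = π²×70200×3.704×10^6/7600² = 44430 N.
P_allow = P_cr/n = 44430/3.68 = 12070 N.

P_allow = 12.1 kN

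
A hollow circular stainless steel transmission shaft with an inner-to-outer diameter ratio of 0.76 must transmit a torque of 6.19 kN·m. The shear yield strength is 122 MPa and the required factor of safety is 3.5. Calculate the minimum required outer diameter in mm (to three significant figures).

d_o = 111 mm

τ_allow = 122/3.5 = 34.86 MPa.
For a hollow shaft τ = 16T/[πd_o³(1−k⁴)] with k = 0.76, so 1−k⁴ = 0.6664.
d_o³ = 16T/[π τ_allow (1−k⁴)] = 16×6190000/(π×34.86×0.6664) = 1.357×10^6 mm³.
d_o = 110.7 mm.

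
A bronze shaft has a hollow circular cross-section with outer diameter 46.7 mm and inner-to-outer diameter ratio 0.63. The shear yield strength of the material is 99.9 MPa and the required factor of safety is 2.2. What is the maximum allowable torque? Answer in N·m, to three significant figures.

T_allow = 765 N·m

τ_allow = 99.9/2.2 = 45.41 MPa.
For a hollow shaft T_allow = τ_allow·πd_o³(1−k⁴)/16 with 1−k⁴ = 0.8425, so πd_o³(1−k⁴)/16 = 16850 mm³.
T_allow = 45.41×16850 = 765000 N·mm = 765.0 N·m.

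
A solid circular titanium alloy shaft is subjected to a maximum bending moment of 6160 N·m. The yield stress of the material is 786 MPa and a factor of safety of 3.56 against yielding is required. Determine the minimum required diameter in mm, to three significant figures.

d = 65.7 mm

σ_allow = 786/3.56 = 220.8 MPa.
For a solid circular section σ = 32M/(πd³), so d³ = 32M/(π σ_allow) = 32×6160000/(π×220.8) = 284200 mm³.
d = 65.75 mm.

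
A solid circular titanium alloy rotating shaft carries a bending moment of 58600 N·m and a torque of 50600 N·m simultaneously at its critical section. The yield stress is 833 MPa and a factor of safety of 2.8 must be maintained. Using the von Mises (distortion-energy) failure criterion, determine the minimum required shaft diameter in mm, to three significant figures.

d = 136 mm

σ_allow = σ_y/n = 833/2.8 = 297.5 MPa.
For a solid shaft σ_b = 32M/(πd³) and τ = 16T/(πd³), so the von Mises stress is σ' = (16/πd³)·√(4M²+3T²).
√(4M²+3T²) = √(4×(5.860×10^7)² + 3×(5.060×10^7)²) = 1.463×10^8 N·mm.
d³ = 16×1.463×10^8/(π×297.5) = 2.505×10^6 mm³.
d = 135.8 mm.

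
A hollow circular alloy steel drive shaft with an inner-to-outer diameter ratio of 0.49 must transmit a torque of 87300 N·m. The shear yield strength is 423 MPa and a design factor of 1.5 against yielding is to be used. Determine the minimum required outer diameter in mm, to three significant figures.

τ_allow = 423/1.5 = 282.0 MPa.
For a hollow shaft τ = 16T/[πd_o³(1−k⁴)] with k = 0.49, so 1−k⁴ = 0.9424.
d_o³ = 16T/[π τ_allow (1−k⁴)] = 16×8.7300×10^7/(π×282.0×0.9424) = 1.673×10^6 mm³.
d_o = 118.7 mm.

d_o = 119 mm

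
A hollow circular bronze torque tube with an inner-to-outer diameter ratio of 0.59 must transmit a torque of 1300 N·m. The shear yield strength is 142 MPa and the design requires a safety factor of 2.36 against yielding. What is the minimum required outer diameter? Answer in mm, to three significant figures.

τ_allow = 142/2.36 = 60.17 MPa.
For a hollow shaft τ = 16T/[πd_o³(1−k⁴)] with k = 0.59, so 1−k⁴ = 0.8788.
d_o³ = 16T/[π τ_allow (1−k⁴)] = 16×1300000/(π×60.17×0.8788) = 125200 mm³.
d_o = 50.03 mm.

d_o = 50.0 mm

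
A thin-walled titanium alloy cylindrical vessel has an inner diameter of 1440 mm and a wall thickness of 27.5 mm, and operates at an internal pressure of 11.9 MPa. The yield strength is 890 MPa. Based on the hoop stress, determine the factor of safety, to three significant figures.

σ_h = pD/(2t) = 11.9×1440/(2×27.5) = 311.6 MPa.
n = 890/311.6 = 2.857.

n = 2.86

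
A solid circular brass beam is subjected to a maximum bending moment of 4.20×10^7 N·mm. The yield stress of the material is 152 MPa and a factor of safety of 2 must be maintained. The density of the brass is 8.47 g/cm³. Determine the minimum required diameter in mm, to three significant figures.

σ_allow = 152/2 = 76.00 MPa.
For a solid circular section σ = 32M/(πd³), so d³ = 32M/(π σ_allow) = 32×4.2000×10^7/(π×76.00) = 5.629×10^6 mm³.
d = 177.9 mm.

d = 178 mm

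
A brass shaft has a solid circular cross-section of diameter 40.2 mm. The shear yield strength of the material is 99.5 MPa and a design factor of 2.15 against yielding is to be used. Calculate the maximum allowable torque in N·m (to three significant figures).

τ_allow = 99.5/2.15 = 46.28 MPa.
For a solid shaft T_allow = τ_allow·πd³/16; πd³/16 = π×40.2³/16 = 12760 mm³.
T_allow = 46.28×12760 = 590300 N·mm = 590.3 N·m.

T_allow = 590 N·m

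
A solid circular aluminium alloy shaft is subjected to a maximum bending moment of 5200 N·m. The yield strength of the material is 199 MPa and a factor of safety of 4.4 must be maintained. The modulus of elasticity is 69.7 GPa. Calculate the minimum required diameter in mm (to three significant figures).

σ_allow = 199/4.4 = 45.23 MPa.
For a solid circular section σ = 32M/(πd³), so d³ = 32M/(π σ_allow) = 32×5200000/(π×45.23) = 1.171×10^6 mm³.
d = 105.4 mm.

d = 105 mm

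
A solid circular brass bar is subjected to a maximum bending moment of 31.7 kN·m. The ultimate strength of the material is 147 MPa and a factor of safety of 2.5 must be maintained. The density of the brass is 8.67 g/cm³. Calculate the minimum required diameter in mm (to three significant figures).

σ_allow = 147/2.5 = 58.80 MPa.
For a solid circular section σ = 32M/(πd³), so d³ = 32M/(π σ_allow) = 32×3.1700×10^7/(π×58.80) = 5.491×10^6 mm³.
d = 176.4 mm.

d = 176 mm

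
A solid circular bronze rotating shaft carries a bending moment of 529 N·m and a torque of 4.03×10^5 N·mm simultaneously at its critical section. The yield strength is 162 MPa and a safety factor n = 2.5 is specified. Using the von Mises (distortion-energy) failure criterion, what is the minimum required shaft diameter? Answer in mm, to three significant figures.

d = 46.4 mm

σ_allow = σ_y/n = 162/2.5 = 64.80 MPa.
For a solid shaft σ_b = 32M/(πd³) and τ = 16T/(πd³), so the von Mises stress is σ' = (16/πd³)·√(4M²+3T²).
√(4M²+3T²) = √(4×(529000)² + 3×(403000)²) = 1.268×10^6 N·mm.
d³ = 16×1.268×10^6/(π×64.80) = 99620 mm³.
d = 46.36 mm.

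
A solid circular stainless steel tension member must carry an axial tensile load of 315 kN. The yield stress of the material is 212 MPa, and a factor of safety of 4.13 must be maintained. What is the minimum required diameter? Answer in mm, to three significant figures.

d = 88.4 mm

Allowable stress σ_allow = 212/4.13 = 51.33 MPa.
Required area A = F/σ_allow = 315000/51.33 = 6137 mm².
A = πd²/4 → d = √(4A/π) = 88.39 mm.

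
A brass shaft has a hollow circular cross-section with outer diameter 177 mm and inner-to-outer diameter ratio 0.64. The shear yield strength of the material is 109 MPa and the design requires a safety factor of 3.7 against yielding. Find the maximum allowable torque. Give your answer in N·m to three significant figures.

τ_allow = 109/3.7 = 29.46 MPa.
For a hollow shaft T_allow = τ_allow·πd_o³(1−k⁴)/16 with 1−k⁴ = 0.8322, so πd_o³(1−k⁴)/16 = 906100 mm³.
T_allow = 29.46×906100 = 2.669×10^7 N·mm = 26690 N·m.

T_allow = 26700 N·m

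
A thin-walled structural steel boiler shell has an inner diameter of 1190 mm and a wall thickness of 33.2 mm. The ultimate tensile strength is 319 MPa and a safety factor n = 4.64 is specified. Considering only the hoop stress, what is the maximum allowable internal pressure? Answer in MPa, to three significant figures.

σ_allow = 319/4.64 = 68.75 MPa.
σ_h = pD/(2t) → p_allow = 2σ_allow t/D = 2×68.75×33.2/1190 = 3.836 MPa.

p_allow = 3.84 MPa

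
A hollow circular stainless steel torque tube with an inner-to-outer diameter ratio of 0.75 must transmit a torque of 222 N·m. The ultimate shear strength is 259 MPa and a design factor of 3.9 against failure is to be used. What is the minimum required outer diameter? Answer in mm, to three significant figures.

d_o = 29.2 mm

τ_allow = 259/3.9 = 66.41 MPa.
For a hollow shaft τ = 16T/[πd_o³(1−k⁴)] with k = 0.75, so 1−k⁴ = 0.6836.
d_o³ = 16T/[π τ_allow (1−k⁴)] = 16×222000/(π×66.41×0.6836) = 24910 mm³.
d_o = 29.20 mm.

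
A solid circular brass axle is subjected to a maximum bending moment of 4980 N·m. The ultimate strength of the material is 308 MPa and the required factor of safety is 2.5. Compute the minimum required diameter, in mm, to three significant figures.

σ_allow = 308/2.5 = 123.2 MPa.
For a solid circular section σ = 32M/(πd³), so d³ = 32M/(π σ_allow) = 32×4980000/(π×123.2) = 411700 mm³.
d = 74.39 mm.

d = 74.4 mm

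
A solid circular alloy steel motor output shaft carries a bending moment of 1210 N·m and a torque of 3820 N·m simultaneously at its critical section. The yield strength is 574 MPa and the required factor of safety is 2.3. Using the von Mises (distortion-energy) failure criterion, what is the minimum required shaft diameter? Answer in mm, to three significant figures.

d = 52.4 mm

σ_allow = σ_y/n = 574/2.3 = 249.6 MPa.
For a solid shaft σ_b = 32M/(πd³) and τ = 16T/(πd³), so the von Mises stress is σ' = (16/πd³)·√(4M²+3T²).
√(4M²+3T²) = √(4×(1.210×10^6)² + 3×(3.820×10^6)²) = 7.045×10^6 N·mm.
d³ = 16×7.045×10^6/(π×249.6) = 143800 mm³.
d = 52.39 mm.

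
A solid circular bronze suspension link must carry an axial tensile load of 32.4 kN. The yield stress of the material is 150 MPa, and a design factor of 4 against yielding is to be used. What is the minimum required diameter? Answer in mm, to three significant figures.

d = 33.2 mm

Allowable stress σ_allow = 150/4 = 37.50 MPa.
Required area A = F/σ_allow = 32400/37.50 = 864.0 mm².
A = πd²/4 → d = √(4A/π) = 33.17 mm.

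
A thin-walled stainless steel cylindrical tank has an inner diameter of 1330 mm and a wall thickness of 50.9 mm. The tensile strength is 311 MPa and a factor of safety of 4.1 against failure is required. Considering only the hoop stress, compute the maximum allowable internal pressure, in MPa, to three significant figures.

p_allow = 5.81 MPa

σ_allow = 311/4.1 = 75.85 MPa.
σ_h = pD/(2t) → p_allow = 2σ_allow t/D = 2×75.85×50.9/1330 = 5.806 MPa.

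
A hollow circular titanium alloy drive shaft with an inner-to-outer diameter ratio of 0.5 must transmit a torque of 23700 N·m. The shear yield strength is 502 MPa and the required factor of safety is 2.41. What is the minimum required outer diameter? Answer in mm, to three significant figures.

τ_allow = 502/2.41 = 208.3 MPa.
For a hollow shaft τ = 16T/[πd_o³(1−k⁴)] with k = 0.5, so 1−k⁴ = 0.9375.
d_o³ = 16T/[π τ_allow (1−k⁴)] = 16×2.3700×10^7/(π×208.3×0.9375) = 618100 mm³.
d_o = 85.18 mm.

d_o = 85.2 mm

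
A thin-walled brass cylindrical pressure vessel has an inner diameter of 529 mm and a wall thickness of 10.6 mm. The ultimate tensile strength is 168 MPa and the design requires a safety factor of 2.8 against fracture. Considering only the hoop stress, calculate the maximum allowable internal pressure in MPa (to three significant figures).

p_allow = 2.40 MPa

σ_allow = 168/2.8 = 60.00 MPa.
σ_h = pD/(2t) → p_allow = 2σ_allow t/D = 2×60.00×10.6/529 = 2.405 MPa.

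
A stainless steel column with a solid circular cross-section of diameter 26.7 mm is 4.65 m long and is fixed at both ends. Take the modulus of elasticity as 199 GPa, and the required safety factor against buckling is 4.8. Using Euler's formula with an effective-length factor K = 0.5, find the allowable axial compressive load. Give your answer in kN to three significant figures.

I = πd⁴/64 = π×26.7⁴/64 = 24950 mm⁴.
Effective length L_e = KL = 0.5×4.65 m = 2325 mm.
Euler critical load P_cr = π²EI/L_e² = π²×199000×24950/2325² = 9064 N.
P_allow = P_cr/n = 9064/4.8 = 1888 N.

P_allow = 1.89 kN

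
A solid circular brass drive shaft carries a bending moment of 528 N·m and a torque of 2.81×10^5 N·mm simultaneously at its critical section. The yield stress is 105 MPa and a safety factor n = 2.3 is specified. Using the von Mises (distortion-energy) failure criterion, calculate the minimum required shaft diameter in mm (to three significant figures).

d = 50.6 mm

σ_allow = σ_y/n = 105/2.3 = 45.65 MPa.
For a solid shaft σ_b = 32M/(πd³) and τ = 16T/(πd³), so the von Mises stress is σ' = (16/πd³)·√(4M²+3T²).
√(4M²+3T²) = √(4×(528000)² + 3×(281000)²) = 1.163×10^6 N·mm.
d³ = 16×1.163×10^6/(π×45.65) = 129700 mm³.
d = 50.62 mm.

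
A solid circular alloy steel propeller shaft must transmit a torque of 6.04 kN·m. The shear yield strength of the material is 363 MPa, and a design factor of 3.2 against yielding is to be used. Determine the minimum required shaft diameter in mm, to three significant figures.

Allowable shear stress τ_allow = 363/3.2 = 113.4 MPa.
For a solid shaft τ = 16T/(πd³), so d³ = 16T/(π τ_allow) = 16×6040000/(π×113.4) = 271200 mm³.
d = (271200)^(1/3) = 64.73 mm.

d = 64.7 mm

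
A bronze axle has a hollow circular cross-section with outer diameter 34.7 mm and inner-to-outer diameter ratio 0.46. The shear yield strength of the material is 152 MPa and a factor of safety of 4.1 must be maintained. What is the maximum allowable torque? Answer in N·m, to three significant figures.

T_allow = 291 N·m

τ_allow = 152/4.1 = 37.07 MPa.
For a hollow shaft T_allow = τ_allow·πd_o³(1−k⁴)/16 with 1−k⁴ = 0.9552, so πd_o³(1−k⁴)/16 = 7837 mm³.
T_allow = 37.07×7837 = 290500 N·mm = 290.5 N·m.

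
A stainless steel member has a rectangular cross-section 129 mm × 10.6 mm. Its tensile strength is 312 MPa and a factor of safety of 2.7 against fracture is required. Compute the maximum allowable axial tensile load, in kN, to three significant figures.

σ_allow = 312/2.7 = 115.6 MPa.
A = 129×10.6 = 1367 mm².
F_allow = σ_allow × A = 115.6×1367 = 158000 N.

F_allow = 158 kN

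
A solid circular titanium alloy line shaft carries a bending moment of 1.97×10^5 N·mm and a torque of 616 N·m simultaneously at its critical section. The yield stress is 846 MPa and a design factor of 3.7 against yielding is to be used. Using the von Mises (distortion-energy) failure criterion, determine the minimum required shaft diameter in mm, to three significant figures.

d = 29.4 mm

σ_allow = σ_y/n = 846/3.7 = 228.6 MPa.
For a solid shaft σ_b = 32M/(πd³) and τ = 16T/(πd³), so the von Mises stress is σ' = (16/πd³)·√(4M²+3T²).
√(4M²+3T²) = √(4×(197000)² + 3×(616000)²) = 1.137×10^6 N·mm.
d³ = 16×1.137×10^6/(π×228.6) = 25330 mm³.
d = 29.37 mm.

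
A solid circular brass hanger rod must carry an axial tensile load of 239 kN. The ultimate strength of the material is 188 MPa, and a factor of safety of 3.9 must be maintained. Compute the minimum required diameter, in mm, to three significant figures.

d = 79.5 mm

Allowable stress σ_allow = 188/3.9 = 48.21 MPa.
Required area A = F/σ_allow = 239000/48.21 = 4958 mm².
A = πd²/4 → d = √(4A/π) = 79.45 mm.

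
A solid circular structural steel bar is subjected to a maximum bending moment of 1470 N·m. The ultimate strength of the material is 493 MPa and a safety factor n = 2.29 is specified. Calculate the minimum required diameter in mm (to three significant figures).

d = 41.1 mm

σ_allow = 493/2.29 = 215.3 MPa.
For a solid circular section σ = 32M/(πd³), so d³ = 32M/(π σ_allow) = 32×1470000/(π×215.3) = 69550 mm³.
d = 41.12 mm.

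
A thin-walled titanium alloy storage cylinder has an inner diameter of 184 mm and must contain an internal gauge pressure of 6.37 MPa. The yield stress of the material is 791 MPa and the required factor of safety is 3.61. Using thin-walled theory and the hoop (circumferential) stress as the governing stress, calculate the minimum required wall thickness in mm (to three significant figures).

σ_allow = 791/3.61 = 219.1 MPa.
Hoop stress σ_h = pD/(2t), so t = pD/(2σ_allow) = 6.37×184/(2×219.1) = 2.675 mm.

t = 2.67 mm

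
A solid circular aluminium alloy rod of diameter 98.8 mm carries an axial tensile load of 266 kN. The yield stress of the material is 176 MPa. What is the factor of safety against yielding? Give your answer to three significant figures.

A = πd²/4 = 7667 mm².
σ = F/A = 266000/7667 = 34.70 MPa.
n = 176/34.70 = 5.073.

n = 5.07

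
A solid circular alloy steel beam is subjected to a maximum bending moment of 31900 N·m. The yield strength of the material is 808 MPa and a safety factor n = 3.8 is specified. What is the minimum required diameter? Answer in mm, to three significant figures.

σ_allow = 808/3.8 = 212.6 MPa.
For a solid circular section σ = 32M/(πd³), so d³ = 32M/(π σ_allow) = 32×3.1900×10^7/(π×212.6) = 1.528×10^6 mm³.
d = 115.2 mm.

d = 115 mm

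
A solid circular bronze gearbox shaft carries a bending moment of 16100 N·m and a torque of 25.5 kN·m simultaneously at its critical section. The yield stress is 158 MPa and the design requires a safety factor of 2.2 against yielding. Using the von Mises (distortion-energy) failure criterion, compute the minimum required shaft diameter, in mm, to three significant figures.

d = 157 mm

σ_allow = σ_y/n = 158/2.2 = 71.82 MPa.
For a solid shaft σ_b = 32M/(πd³) and τ = 16T/(πd³), so the von Mises stress is σ' = (16/πd³)·√(4M²+3T²).
√(4M²+3T²) = √(4×(1.610×10^7)² + 3×(2.550×10^7)²) = 5.466×10^7 N·mm.
d³ = 16×5.466×10^7/(π×71.82) = 3.876×10^6 mm³.
d = 157.1 mm.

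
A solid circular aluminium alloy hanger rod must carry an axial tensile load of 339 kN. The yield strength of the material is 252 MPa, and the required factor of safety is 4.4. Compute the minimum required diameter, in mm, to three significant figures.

d = 86.8 mm

Allowable stress σ_allow = 252/4.4 = 57.27 MPa.
Required area A = F/σ_allow = 339000/57.27 = 5919 mm².
A = πd²/4 → d = √(4A/π) = 86.81 mm.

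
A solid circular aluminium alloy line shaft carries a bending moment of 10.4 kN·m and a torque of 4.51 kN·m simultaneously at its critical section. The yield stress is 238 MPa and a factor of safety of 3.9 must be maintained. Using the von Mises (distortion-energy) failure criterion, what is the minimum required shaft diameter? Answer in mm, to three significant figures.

σ_allow = σ_y/n = 238/3.9 = 61.03 MPa.
For a solid shaft σ_b = 32M/(πd³) and τ = 16T/(πd³), so the von Mises stress is σ' = (16/πd³)·√(4M²+3T²).
√(4M²+3T²) = √(4×(1.040×10^7)² + 3×(4.510×10^6)²) = 2.222×10^7 N·mm.
d³ = 16×2.222×10^7/(π×61.03) = 1.854×10^6 mm³.
d = 122.9 mm.

d = 123 mm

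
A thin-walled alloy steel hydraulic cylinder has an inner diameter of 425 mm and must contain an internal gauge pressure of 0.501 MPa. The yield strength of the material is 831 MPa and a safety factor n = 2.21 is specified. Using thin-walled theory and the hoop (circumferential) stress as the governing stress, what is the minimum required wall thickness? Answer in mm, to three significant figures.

σ_allow = 831/2.21 = 376.0 MPa.
Hoop stress σ_h = pD/(2t), so t = pD/(2σ_allow) = 0.501×425/(2×376.0) = 0.2831 mm.

t = 0.283 mm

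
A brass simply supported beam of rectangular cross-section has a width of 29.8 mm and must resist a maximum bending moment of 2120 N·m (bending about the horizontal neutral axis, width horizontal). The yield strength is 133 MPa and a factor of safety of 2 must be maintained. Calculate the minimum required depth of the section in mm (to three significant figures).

h = 80.1 mm

σ_allow = 133/2 = 66.50 MPa.
For a rectangular section σ = 6M/(bh²), so h² = 6M/(b σ_allow) = 6×2120000/(29.8×66.50) = 6419 mm².
h = 80.12 mm.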